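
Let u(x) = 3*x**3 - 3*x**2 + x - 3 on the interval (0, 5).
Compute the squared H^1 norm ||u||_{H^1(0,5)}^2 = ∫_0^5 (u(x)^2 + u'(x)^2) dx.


||u||_{H^1}^2 = 2012075/21

The H^1 norm (squared) on an interval (0, L) is
  ||u||_{H^1}^2 = ∫_0^L u(x)^2 dx + ∫_0^L u'(x)^2 dx.
Compute u'(x) = 9*x**2 - 6*x + 1.
Then u(x)^2 = 9*x**6 - 18*x**5 + 15*x**4 - 24*x**3 + 19*x**2 - 6*x + 9 and u'(x)^2 = 81*x**4 - 108*x**3 + 54*x**2 - 12*x + 1.
Integrate each monomial from 0 to 5 using ∫_0^5 c·x^n dx = c·5^(n+1)/(n+1):
  ∫_0^5 u(x)^2 dx = ∫_0^5 (9*x^6 - 18*x^5 + 15*x^4 - 24*x^3 + 19*x^2 - 6*x + 9) dx. Term by term:
    ∫_0^5 9*x^6 dx = 703125/7;  ∫_0^5 -18*x^5 dx = -46875;  ∫_0^5 15*x^4 dx = 9375;
    ∫_0^5 -24*x^3 dx = -3750;  ∫_0^5 19*x^2 dx = 2375/3;  ∫_0^5 -6*x dx = -75;
    ∫_0^5 9 dx = 45.
  Sum: 703125/7 − 46875 + 9375 − 3750 + 2375/3 − 75 + 45 = 1259120/21.
  ∫_0^5 u'(x)^2 dx = ∫_0^5 (81*x^4 - 108*x^3 + 54*x^2 - 12*x + 1) dx. Term by term:
    ∫_0^5 81*x^4 dx = 50625;  ∫_0^5 -108*x^3 dx = -16875;  ∫_0^5 54*x^2 dx = 2250;
    ∫_0^5 -12*x dx = -150;  ∫_0^5 1 dx = 5.
  Sum: 50625 − 16875 + 2250 − 150 + 5 = 35855.
Adding: ||u||_{H^1}^2 = 1259120/21 + 35855 = 2012075/21.


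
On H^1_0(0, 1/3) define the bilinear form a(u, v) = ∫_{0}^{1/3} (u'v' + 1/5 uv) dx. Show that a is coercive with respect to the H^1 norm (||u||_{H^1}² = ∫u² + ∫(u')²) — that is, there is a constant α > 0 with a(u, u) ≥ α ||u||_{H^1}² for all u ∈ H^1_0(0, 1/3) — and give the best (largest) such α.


α = (1 + 45*π^2)/(5*(1 + 9*π^2))

Coercivity of a(·,·) on H^1_0(0, 1/3) means a(u, u) ≥ α ||u||_{H^1}² for every u ∈ H^1_0.
The interval has length L = 1/3, and Poincaré/coercivity depend only on L. Here a(u, u) = ∫(u')² + (1/5)·∫u².
Here 0 < c = 1/5 < 1. The condition a(u,u) ≥ α||u||_{H^1}² reads (1−α)∫(u')² ≥ (α−c)∫u². Any admissible α is ≤ 1 (rapidly oscillating u have ∫u²/∫(u')² → 0), and α = 1 would force 0 ≥ (1−c)∫u², impossible since c < 1; so 1−α > 0. By the sharp Poincaré inequality on H^1_0 of an interval of length L, ∫(u')² ≥ (π/L)²∫u² with equality for the first sine mode sin(π(x−x₀)/L) (x₀ the left endpoint), so the inequality holds for all u iff (1−α)(π/L)² ≥ α − c, i.e. α ≤ ((π/L)² + c)/((π/L)² + 1) = (1 + c(L/π)²)/(1 + (L/π)²). With (π/L)² = 9*π^2 and c = 1/5, the largest admissible constant is α = ((π/L)² + c)/((π/L)² + 1).
Simplifying, α = (1 + 45*π^2)/(5*(1 + 9*π^2)).


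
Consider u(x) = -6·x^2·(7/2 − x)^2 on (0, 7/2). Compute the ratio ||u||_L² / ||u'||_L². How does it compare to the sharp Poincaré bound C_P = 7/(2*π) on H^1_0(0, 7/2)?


||u||_L² / ||u'||_L² = 7*sqrt(3)/12 < C_P = 7/(2*π).

u(x) = -6·x^2·(7/2 − x)^2, so u'(x) = 3*x*(-8*x^2 + 42*x - 49).
u(x) = -6·x^2·(7/2 − x)^2 vanishes at x = 0 and x = 7/2, so u ∈ H^1_0(0, 7/2). Differentiate via the product rule and integrate the resulting polynomials term by term.
  ∫_0^7/2 u² dx = ∫_0^7/2 (36*x^8 - 504*x^7 + 2646*x^6 - 6174*x^5 + 21609*x^4/4) dx. Term by term:
    ∫_0^7/2 36*x^8 dx = 40353607/128;  ∫_0^7/2 -504*x^7 dx = -363182463/256;  ∫_0^7/2 2646*x^6 dx = 155649627/64;
    ∫_0^7/2 -6174*x^5 dx = -121060821/64;  ∫_0^7/2 21609*x^4/4 dx = 363182463/640.
  Sum: 40353607/128 − 363182463/256 + 155649627/64 − 121060821/64 + 363182463/640 = 5764801/1280.
  ∫_0^7/2 (u')² dx = ∫_0^7/2 (576*x^6 - 6048*x^5 + 22932*x^4 - 37044*x^3 + 21609*x^2) dx. Term by term:
    ∫_0^7/2 576*x^6 dx = 1058841/2;  ∫_0^7/2 -6048*x^5 dx = -7411887/4;  ∫_0^7/2 22932*x^4 dx = 96354531/40;
    ∫_0^7/2 -37044*x^3 dx = -22235661/16;  ∫_0^7/2 21609*x^2 dx = 2470629/8.
  Sum: 1058841/2 − 7411887/4 + 96354531/40 − 22235661/16 + 2470629/8 = 352947/80.
∫_0^7/2 u² dx = 5764801/1280, so ||u||_L² = 2401*sqrt(5)/80.
∫_0^7/2 (u')² dx = 352947/80, so ||u'||_L² = 343*sqrt(15)/20.
Ratio ||u||_L² / ||u'||_L² = 7*sqrt(3)/12.
Sharp Poincaré constant on H^1_0(0, 7/2) is C_P = L/π = 7/(2*π), achieved by sin(2*π/7·x).
A polynomial bump cannot attain the sharp Poincaré constant (only the first sine eigenfunction does), so the ratio is strictly less than C_P, consistent with ||u||_L² ≤ C_P ||u'||_L².


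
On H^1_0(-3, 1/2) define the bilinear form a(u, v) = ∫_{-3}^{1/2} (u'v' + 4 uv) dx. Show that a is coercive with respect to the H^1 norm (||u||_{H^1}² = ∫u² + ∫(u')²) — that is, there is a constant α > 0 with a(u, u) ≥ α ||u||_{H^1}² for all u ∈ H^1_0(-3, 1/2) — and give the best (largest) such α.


α = 1

Coercivity of a(·,·) on H^1_0(-3, 1/2) means a(u, u) ≥ α ||u||_{H^1}² for every u ∈ H^1_0.
The interval has length L = 7/2, and Poincaré/coercivity depend only on L. Here a(u, u) = ∫(u')² + (4)·∫u².
Here c = 4 ≥ 1, so a(u,u) = ∫(u')² + c∫u² ≥ ∫(u')² + ∫u² = ||u||_{H^1}², i.e. α = 1 works. No larger α is possible: a(u,u) ≥ α||u||_{H^1}² means (1−α)∫(u')² ≥ (α−c)∫u², and for the modes u_n = sin(nπ(x−x₀)/L) (x₀ the left endpoint) one has ∫u_n²/∫(u_n')² = (L/(nπ))² → 0, so a(u_n,u_n)/||u_n||_{H^1}² → 1. Hence the optimal constant is α = 1.
Therefore α = 1.


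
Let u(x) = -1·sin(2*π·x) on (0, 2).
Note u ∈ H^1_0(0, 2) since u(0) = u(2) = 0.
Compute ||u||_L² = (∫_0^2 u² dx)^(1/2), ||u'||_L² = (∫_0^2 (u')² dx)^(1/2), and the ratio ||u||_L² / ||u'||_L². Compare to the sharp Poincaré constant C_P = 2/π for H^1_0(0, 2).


||u||_L² / ||u'||_L² = 1/(2*π) < C_P = 2/π.

u(x) = -1·sin(2*π·x), so u'(x) = -2*π*cos(2*π*x).
Writing u(x) = A·sin(kπx/L) with A = -1 and k = 4, use ∫_0^L sin²(kπx/L) dx = L/2 and ∫_0^L cos²(kπx/L) dx = L/2.
u² = 1·sin²(2*π·x) and (u')² = 4*π^2·cos²(2*π·x), and each of sin², cos² integrates to L/2 = 1 over (0, 2).
∫_0^2 u² dx = 1, so ||u||_L² = 1.
∫_0^2 (u')² dx = 4*π^2, so ||u'||_L² = 2*π.
Ratio ||u||_L² / ||u'||_L² = 1/(2*π).
Sharp Poincaré constant on H^1_0(0, 2) is C_P = L/π = 2/π, achieved by sin(π/2·x).
This is the k = 4 harmonic; the ratio L/(kπ) is strictly less than C_P = L/π, consistent with the sharp inequality ||u||_L² ≤ C_P ||u'||_L².


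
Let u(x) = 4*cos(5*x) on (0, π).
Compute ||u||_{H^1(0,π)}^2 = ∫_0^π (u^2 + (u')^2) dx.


||u||_{H^1(0,π)}^2 = 208*π

u'(x) = -20*sin(5*x).
Expand u² and (u')² and integrate term by term on (0, π), using: for integers n ≥ 1, ∫_0^π sin²(nx) dx = ∫_0^π cos²(nx) dx = π/2; for n ≠ n', ∫_0^π sin(nx)sin(n'x) dx = ∫_0^π cos(nx)cos(n'x) dx = 0; and by product-to-sum, ∫_0^π sin(nx)cos(n'x) dx = ½∫_0^π [sin((n+n')x) + sin((n−n')x)] dx, which is 0 when n+n' is even and 2n/(n²−n'²) when n+n' is odd (it need not vanish on (0, π)).
  u² squared terms: (4)²·∫cos(5x)² dx = 16·π/2 = 8*π.
  So ∫_0^π u² dx = 8*π.
  (u')² squared terms: (-20)²·∫sin(5x)² dx = 400·π/2 = 200*π.
  So ∫_0^π (u')² dx = 200*π.
||u||_{H^1}^2 = (8*π) + (200*π) = 208*π.


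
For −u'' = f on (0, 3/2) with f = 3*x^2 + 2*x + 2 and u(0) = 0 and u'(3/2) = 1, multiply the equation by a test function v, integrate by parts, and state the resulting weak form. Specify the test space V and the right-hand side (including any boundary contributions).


V = {v ∈ H^1(0, 3/2) : v(0) = 0} (test functions vanish at x = 0 where u is specified); weak form: ∫_0^3/2 u'v' dx = ∫_0^3/2 (3*x^2 + 2*x + 2) v dx + v(3/2) for all v ∈ V.

Multiply both sides by a test function v and integrate from 0 to 3/2:
  ∫_0^3/2 −u''(x) v(x) dx = ∫_0^3/2 f(x) v(x) dx.
Integrate the LHS by parts once:
  ∫_0^3/2 −u'' v dx = −[u'(x) v(x)]_0^3/2 + ∫_0^3/2 u'(x) v'(x) dx.
Thus ∫_0^3/2 u'(x) v'(x) dx = ∫_0^3/2 f(x) v(x) dx + [u'(x) v(x)]_0^3/2.
Choose V so that boundary terms are either known or forced to vanish.
Mixed BC: u(0) = 0 (Dirichlet) and u'(3/2) = 1 (Neumann). Define V = {v ∈ H^1(0, 3/2) : v(0) = 0}. Then [u' v]_0^3/2 = u'(3/2)·v(3/2) − u'(0)·0 = v(3/2).
Weak formulation: find u (satisfying any essential BC) such that ∫_0^3/2 u'(x) v'(x) dx = ∫_0^3/2 f v dx + v(3/2) for all v ∈ V (Dirichlet at 0 absorbed into V; Neumann datum at x = 3/2 contributes the boundary term).
Substituting f(x) = 3*x^2 + 2*x + 2, the right-hand side is ∫_0^3/2 (3*x^2 + 2*x + 2) v dx + v(3/2).


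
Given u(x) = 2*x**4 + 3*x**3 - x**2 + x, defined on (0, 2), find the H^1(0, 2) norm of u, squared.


||u||_{H^1}^2 = 1169806/315

The H^1 norm (squared) on an interval (0, L) is
  ||u||_{H^1}^2 = ∫_0^L u(x)^2 dx + ∫_0^L u'(x)^2 dx.
Compute u'(x) = 8*x**3 + 9*x**2 - 2*x + 1.
Then u(x)^2 = 4*x**8 + 12*x**7 + 5*x**6 - 2*x**5 + 7*x**4 - 2*x**3 + x**2 and u'(x)^2 = 64*x**6 + 144*x**5 + 49*x**4 - 20*x**3 + 22*x**2 - 4*x + 1.
Integrate each monomial from 0 to 2 using ∫_0^2 c·x^n dx = c·2^(n+1)/(n+1):
  ∫_0^2 u(x)^2 dx = ∫_0^2 (4*x^8 + 12*x^7 + 5*x^6 - 2*x^5 + 7*x^4 - 2*x^3 + x^2) dx. Term by term:
    ∫_0^2 4*x^8 dx = 2048/9;  ∫_0^2 12*x^7 dx = 384;  ∫_0^2 5*x^6 dx = 640/7;
    ∫_0^2 -2*x^5 dx = -64/3;  ∫_0^2 7*x^4 dx = 224/5;  ∫_0^2 -2*x^3 dx = -8;
    ∫_0^2 x^2 dx = 8/3.
  Sum: 2048/9 + 384 + 640/7 − 64/3 + 224/5 − 8 + 8/3 = 227152/315.
  ∫_0^2 u'(x)^2 dx = ∫_0^2 (64*x^6 + 144*x^5 + 49*x^4 - 20*x^3 + 22*x^2 - 4*x + 1) dx. Term by term:
    ∫_0^2 64*x^6 dx = 8192/7;  ∫_0^2 144*x^5 dx = 1536;  ∫_0^2 49*x^4 dx = 1568/5;
    ∫_0^2 -20*x^3 dx = -80;  ∫_0^2 22*x^2 dx = 176/3;  ∫_0^2 -4*x dx = -8;
    ∫_0^2 1 dx = 2.
  Sum: 8192/7 + 1536 + 1568/5 − 80 + 176/3 − 8 + 2 = 314218/105.
Adding: ||u||_{H^1}^2 = 227152/315 + 314218/105 = 1169806/315.


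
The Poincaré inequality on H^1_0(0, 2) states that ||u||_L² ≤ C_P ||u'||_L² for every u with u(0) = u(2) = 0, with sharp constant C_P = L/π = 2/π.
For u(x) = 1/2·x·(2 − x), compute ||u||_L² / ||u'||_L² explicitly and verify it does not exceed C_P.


||u||_L² / ||u'||_L² = sqrt(10)/5 < C_P = 2/π.

u(x) = 1/2·x·(2 − x), so u'(x) = 1 - x.
u(x) = 1/2·x·(2 − x) vanishes at x = 0 and x = 2, so u ∈ H^1_0(0, 2). Differentiate via the product rule and integrate the resulting polynomials term by term.
  ∫_0^2 u² dx = ∫_0^2 (x^4/4 - x^3 + x^2) dx. Term by term:
    ∫_0^2 x^4/4 dx = 8/5;  ∫_0^2 -x^3 dx = -4;  ∫_0^2 x^2 dx = 8/3.
  Sum: 8/5 − 4 + 8/3 = 4/15.
  ∫_0^2 (u')² dx = ∫_0^2 (x^2 - 2*x + 1) dx. Term by term:
    ∫_0^2 x^2 dx = 8/3;  ∫_0^2 -2*x dx = -4;  ∫_0^2 1 dx = 2.
  Sum: 8/3 − 4 + 2 = 2/3.
∫_0^2 u² dx = 4/15, so ||u||_L² = 2*sqrt(15)/15.
∫_0^2 (u')² dx = 2/3, so ||u'||_L² = sqrt(6)/3.
Ratio ||u||_L² / ||u'||_L² = sqrt(10)/5.
Sharp Poincaré constant on H^1_0(0, 2) is C_P = L/π = 2/π, achieved by sin(π/2·x).
A polynomial bump cannot attain the sharp Poincaré constant (only the first sine eigenfunction does), so the ratio is strictly less than C_P, consistent with ||u||_L² ≤ C_P ||u'||_L².


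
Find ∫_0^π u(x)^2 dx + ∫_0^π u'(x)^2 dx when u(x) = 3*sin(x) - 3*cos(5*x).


||u||_{H^1(0,π)}^2 = 126*π

u'(x) = 15*sin(5*x) + 3*cos(x).
Expand u² and (u')² and integrate term by term on (0, π), using: for integers n ≥ 1, ∫_0^π sin²(nx) dx = ∫_0^π cos²(nx) dx = π/2; for n ≠ n', ∫_0^π sin(nx)sin(n'x) dx = ∫_0^π cos(nx)cos(n'x) dx = 0; and by product-to-sum, ∫_0^π sin(nx)cos(n'x) dx = ½∫_0^π [sin((n+n')x) + sin((n−n')x)] dx, which is 0 when n+n' is even and 2n/(n²−n'²) when n+n' is odd (it need not vanish on (0, π)).
  u² squared terms: (-3)²·∫cos(5x)² dx = 9·π/2 = 9*π/2;  (3)²·∫sin(x)² dx = 9·π/2 = 9*π/2.
  u² cross terms: 2·(-3)·(3)·∫cos(5x)·sin(x) dx = -18·(0) = 0.
  So ∫_0^π u² dx = 9*π/2 + 9*π/2 + 0 = 9*π.
  (u')² squared terms: (3)²·∫cos(x)² dx = 9·π/2 = 9*π/2;  (15)²·∫sin(5x)² dx = 225·π/2 = 225*π/2.
  (u')² cross terms: 2·(3)·(15)·∫cos(x)·sin(5x) dx = 90·(0) = 0.
  So ∫_0^π (u')² dx = 9*π/2 + 225*π/2 + 0 = 117*π.
||u||_{H^1}^2 = (9*π) + (117*π) = 126*π.


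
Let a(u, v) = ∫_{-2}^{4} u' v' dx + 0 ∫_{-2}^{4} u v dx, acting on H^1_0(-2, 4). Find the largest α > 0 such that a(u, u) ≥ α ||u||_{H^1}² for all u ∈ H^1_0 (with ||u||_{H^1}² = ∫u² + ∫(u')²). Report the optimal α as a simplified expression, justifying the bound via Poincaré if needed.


α = π^2/(π^2 + 36)

Coercivity of a(·,·) on H^1_0(-2, 4) means a(u, u) ≥ α ||u||_{H^1}² for every u ∈ H^1_0.
The interval has length L = 6, and Poincaré/coercivity depend only on L. Here a(u, u) = ∫(u')² + (0)·∫u².
Here c = 0, so a(u,u) = ∫(u')² alone. The condition a(u,u) ≥ α||u||_{H^1}² reads (1−α)∫(u')² ≥ (α−c)∫u². Any admissible α is ≤ 1 (rapidly oscillating u have ∫u²/∫(u')² → 0), and α = 1 would force 0 ≥ (1−c)∫u², impossible since c < 1; so 1−α > 0. By the sharp Poincaré inequality on H^1_0 of an interval of length L, ∫(u')² ≥ (π/L)²∫u² with equality for the first sine mode sin(π(x−x₀)/L) (x₀ the left endpoint), so the inequality holds for all u iff (1−α)(π/L)² ≥ α − c, i.e. α ≤ ((π/L)² + c)/((π/L)² + 1) = (1 + c(L/π)²)/(1 + (L/π)²). (Direct route, valid since c ≤ 0: Poincaré gives c∫u² ≥ c(L/π)²∫(u')², so a(u,u) ≥ (1 + c(L/π)²)∫(u')², while ||u||_{H^1}² ≤ (1 + (L/π)²)∫(u')²; dividing yields the same α.) With (π/L)² = π^2/36 and c = 0, the largest admissible constant is α = ((π/L)² + c)/((π/L)² + 1).
Simplifying, α = π^2/(π^2 + 36).


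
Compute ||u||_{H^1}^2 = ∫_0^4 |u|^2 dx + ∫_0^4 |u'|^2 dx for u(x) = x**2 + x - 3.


||u||_{H^1}^2 = 5032/15

The H^1 norm (squared) on an interval (0, L) is
  ||u||_{H^1}^2 = ∫_0^L u(x)^2 dx + ∫_0^L u'(x)^2 dx.
Compute u'(x) = 2*x + 1.
Then u(x)^2 = x**4 + 2*x**3 - 5*x**2 - 6*x + 9 and u'(x)^2 = 4*x**2 + 4*x + 1.
Integrate each monomial from 0 to 4 using ∫_0^4 c·x^n dx = c·4^(n+1)/(n+1):
  ∫_0^4 u(x)^2 dx = ∫_0^4 (x^4 + 2*x^3 - 5*x^2 - 6*x + 9) dx. Term by term:
    ∫_0^4 x^4 dx = 1024/5;  ∫_0^4 2*x^3 dx = 128;  ∫_0^4 -5*x^2 dx = -320/3;
    ∫_0^4 -6*x dx = -48;  ∫_0^4 9 dx = 36.
  Sum: 1024/5 + 128 − 320/3 − 48 + 36 = 3212/15.
  ∫_0^4 u'(x)^2 dx = ∫_0^4 (4*x^2 + 4*x + 1) dx. Term by term:
    ∫_0^4 4*x^2 dx = 256/3;  ∫_0^4 4*x dx = 32;  ∫_0^4 1 dx = 4.
  Sum: 256/3 + 32 + 4 = 364/3.
Adding: ||u||_{H^1}^2 = 3212/15 + 364/3 = 5032/15.


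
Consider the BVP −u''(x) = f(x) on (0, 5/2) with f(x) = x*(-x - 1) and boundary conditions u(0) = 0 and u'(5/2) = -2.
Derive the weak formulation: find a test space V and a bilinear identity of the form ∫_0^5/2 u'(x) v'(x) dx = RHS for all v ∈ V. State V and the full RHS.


V = {v ∈ H^1(0, 5/2) : v(0) = 0} (test functions vanish at x = 0 where u is specified); weak form: ∫_0^5/2 u'v' dx = ∫_0^5/2 (x*(-x - 1)) v dx − 2·v(5/2) for all v ∈ V.

Multiply both sides by a test function v and integrate from 0 to 5/2:
  ∫_0^5/2 −u''(x) v(x) dx = ∫_0^5/2 f(x) v(x) dx.
Integrate the LHS by parts once:
  ∫_0^5/2 −u'' v dx = −[u'(x) v(x)]_0^5/2 + ∫_0^5/2 u'(x) v'(x) dx.
Thus ∫_0^5/2 u'(x) v'(x) dx = ∫_0^5/2 f(x) v(x) dx + [u'(x) v(x)]_0^5/2.
Choose V so that boundary terms are either known or forced to vanish.
Mixed BC: u(0) = 0 (Dirichlet) and u'(5/2) = -2 (Neumann). Define V = {v ∈ H^1(0, 5/2) : v(0) = 0}. Then [u' v]_0^5/2 = u'(5/2)·v(5/2) − u'(0)·0 = − 2·v(5/2).
Weak formulation: find u (satisfying any essential BC) such that ∫_0^5/2 u'(x) v'(x) dx = ∫_0^5/2 f v dx − 2·v(5/2) for all v ∈ V (Dirichlet at 0 absorbed into V; Neumann datum at x = 5/2 contributes the boundary term).
Substituting f(x) = x*(-x - 1), the right-hand side is ∫_0^5/2 (x*(-x - 1)) v dx − 2·v(5/2).


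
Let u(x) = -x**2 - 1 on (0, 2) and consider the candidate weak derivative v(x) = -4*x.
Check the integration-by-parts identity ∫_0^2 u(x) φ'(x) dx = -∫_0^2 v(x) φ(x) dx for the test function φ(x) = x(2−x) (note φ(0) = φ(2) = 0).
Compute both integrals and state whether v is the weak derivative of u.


LHS = 8/3, RHS = 16/3. No, v is not the weak derivative of u.

u(x) = -x**2 - 1, classical derivative u'(x) = -2*x.
φ(x) = x(2−x), so φ'(x) = 2 - 2*x.
Note φ(0) = φ(2) = 0, so the boundary term u·φ vanishes.
LHS = ∫_0^2 u(x) φ'(x) dx = ∫_0^2 (2*x^3 - 2*x^2 + 2*x - 2) dx. Term by term:
  ∫_0^2 2*x^3 dx = 8;  ∫_0^2 -2*x^2 dx = -16/3;  ∫_0^2 2*x dx = 4;
  ∫_0^2 -2 dx = -4.
Sum: 8 − 16/3 + 4 − 4 = 8/3.
So LHS = 8/3.
∫_0^2 v(x) φ(x) dx = ∫_0^2 (4*x^3 - 8*x^2) dx. Term by term:
  ∫_0^2 4*x^3 dx = 16;  ∫_0^2 -8*x^2 dx = -64/3.
Sum: 16 − 64/3 = -16/3.
So RHS = -∫_0^2 v(x) φ(x) dx = 16/3.
LHS − RHS = -8/3 ≠ 0, so the identity fails.
(For a valid weak derivative the identity must hold for EVERY test function, in particular this one. The failure shows v is NOT the weak derivative of u.)
Correct weak derivative would be u'(x) = -2*x.


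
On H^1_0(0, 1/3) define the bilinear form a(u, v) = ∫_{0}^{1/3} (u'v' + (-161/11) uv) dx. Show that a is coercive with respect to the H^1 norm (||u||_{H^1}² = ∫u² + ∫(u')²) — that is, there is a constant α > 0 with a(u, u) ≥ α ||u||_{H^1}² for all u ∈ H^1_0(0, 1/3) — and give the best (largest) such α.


α = (-161 + 99*π^2)/(11*(1 + 9*π^2))

Coercivity of a(·,·) on H^1_0(0, 1/3) means a(u, u) ≥ α ||u||_{H^1}² for every u ∈ H^1_0.
The interval has length L = 1/3, and Poincaré/coercivity depend only on L. Here a(u, u) = ∫(u')² + (-161/11)·∫u².
Here c = -161/11 < 0 with |c| < (π/L)² = 9*π^2, so coercivity still holds. The condition a(u,u) ≥ α||u||_{H^1}² reads (1−α)∫(u')² ≥ (α−c)∫u². Any admissible α is ≤ 1 (rapidly oscillating u have ∫u²/∫(u')² → 0), and α = 1 would force 0 ≥ (1−c)∫u², impossible since c < 1; so 1−α > 0. By the sharp Poincaré inequality on H^1_0 of an interval of length L, ∫(u')² ≥ (π/L)²∫u² with equality for the first sine mode sin(π(x−x₀)/L) (x₀ the left endpoint), so the inequality holds for all u iff (1−α)(π/L)² ≥ α − c, i.e. α ≤ ((π/L)² + c)/((π/L)² + 1) = (1 + c(L/π)²)/(1 + (L/π)²). (Direct route, valid since c ≤ 0: Poincaré gives c∫u² ≥ c(L/π)²∫(u')², so a(u,u) ≥ (1 + c(L/π)²)∫(u')², while ||u||_{H^1}² ≤ (1 + (L/π)²)∫(u')²; dividing yields the same α.) With (π/L)² = 9*π^2 and c = -161/11, the largest admissible constant is α = ((π/L)² + c)/((π/L)² + 1).
Simplifying, α = (-161 + 99*π^2)/(11*(1 + 9*π^2)).


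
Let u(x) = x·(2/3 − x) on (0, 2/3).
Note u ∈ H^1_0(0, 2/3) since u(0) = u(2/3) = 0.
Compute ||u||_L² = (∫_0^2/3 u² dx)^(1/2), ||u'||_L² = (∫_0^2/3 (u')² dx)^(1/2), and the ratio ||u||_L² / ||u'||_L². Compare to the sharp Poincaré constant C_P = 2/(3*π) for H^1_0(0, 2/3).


||u||_L² / ||u'||_L² = sqrt(10)/15 < C_P = 2/(3*π).

u(x) = x·(2/3 − x), so u'(x) = 2/3 - 2*x.
u(x) = x·(2/3 − x) vanishes at x = 0 and x = 2/3, so u ∈ H^1_0(0, 2/3). Differentiate via the product rule and integrate the resulting polynomials term by term.
  ∫_0^2/3 u² dx = ∫_0^2/3 (x^4 - 4*x^3/3 + 4*x^2/9) dx. Term by term:
    ∫_0^2/3 x^4 dx = 32/1215;  ∫_0^2/3 -4*x^3/3 dx = -16/243;  ∫_0^2/3 4*x^2/9 dx = 32/729.
  Sum: 32/1215 − 16/243 + 32/729 = 16/3645.
  ∫_0^2/3 (u')² dx = ∫_0^2/3 (4*x^2 - 8*x/3 + 4/9) dx. Term by term:
    ∫_0^2/3 4*x^2 dx = 32/81;  ∫_0^2/3 -8*x/3 dx = -16/27;  ∫_0^2/3 4/9 dx = 8/27.
  Sum: 32/81 − 16/27 + 8/27 = 8/81.
∫_0^2/3 u² dx = 16/3645, so ||u||_L² = 4*sqrt(5)/135.
∫_0^2/3 (u')² dx = 8/81, so ||u'||_L² = 2*sqrt(2)/9.
Ratio ||u||_L² / ||u'||_L² = sqrt(10)/15.
Sharp Poincaré constant on H^1_0(0, 2/3) is C_P = L/π = 2/(3*π), achieved by sin(3*π/2·x).
A polynomial bump cannot attain the sharp Poincaré constant (only the first sine eigenfunction does), so the ratio is strictly less than C_P, consistent with ||u||_L² ≤ C_P ||u'||_L².


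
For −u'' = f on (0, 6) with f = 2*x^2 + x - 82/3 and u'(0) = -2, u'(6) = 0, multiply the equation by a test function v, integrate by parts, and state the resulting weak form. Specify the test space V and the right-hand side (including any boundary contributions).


V = H^1(0, 6) (v unrestricted at boundary; u is determined up to an additive constant); weak form: ∫_0^6 u'v' dx = ∫_0^6 (2*x^2 + x - 82/3) v dx + 2·v(0) for all v ∈ V.

Multiply both sides by a test function v and integrate from 0 to 6:
  ∫_0^6 −u''(x) v(x) dx = ∫_0^6 f(x) v(x) dx.
Integrate the LHS by parts once:
  ∫_0^6 −u'' v dx = −[u'(x) v(x)]_0^6 + ∫_0^6 u'(x) v'(x) dx.
Thus ∫_0^6 u'(x) v'(x) dx = ∫_0^6 f(x) v(x) dx + [u'(x) v(x)]_0^6.
Choose V so that boundary terms are either known or forced to vanish.
u has inhomogeneous Neumann u'(0) = -2, u'(6) = 0. [u' v]_0^6 = (0)·v(6) − (-2)·v(0) = 2·v(0). Take V = H^1(0, 6); boundary term becomes part of RHS.
Weak formulation: find u (satisfying any essential BC) such that ∫_0^6 u'(x) v'(x) dx = ∫_0^6 f v dx + 2·v(0) for all v ∈ V (Neumann data are natural BCs: they enter the RHS as boundary terms).
Substituting f(x) = 2*x^2 + x - 82/3, the right-hand side is ∫_0^6 (2*x^2 + x - 82/3) v dx + 2·v(0).
Compatibility check (pure Neumann): taking v ≡ 1 ∈ V gives 0 = ∫_0^6 f dx + (0) − (-2), i.e. ∫_0^6 f dx must equal u'(0) − u'(6) = -2. Indeed ∫_0^6 (2*x^2 + x - 82/3) dx = -2, so the data are compatible. The solution is then unique only up to an additive constant (fix it e.g. by requiring ∫_0^6 u dx = 0).


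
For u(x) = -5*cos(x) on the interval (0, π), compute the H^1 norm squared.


||u||_{H^1(0,π)}^2 = 25*π

u'(x) = 5*sin(x).
Expand u² and (u')² and integrate term by term on (0, π), using: for integers n ≥ 1, ∫_0^π sin²(nx) dx = ∫_0^π cos²(nx) dx = π/2; for n ≠ n', ∫_0^π sin(nx)sin(n'x) dx = ∫_0^π cos(nx)cos(n'x) dx = 0; and by product-to-sum, ∫_0^π sin(nx)cos(n'x) dx = ½∫_0^π [sin((n+n')x) + sin((n−n')x)] dx, which is 0 when n+n' is even and 2n/(n²−n'²) when n+n' is odd (it need not vanish on (0, π)).
  u² squared terms: (-5)²·∫cos(x)² dx = 25·π/2 = 25*π/2.
  So ∫_0^π u² dx = 25*π/2.
  (u')² squared terms: (5)²·∫sin(x)² dx = 25·π/2 = 25*π/2.
  So ∫_0^π (u')² dx = 25*π/2.
||u||_{H^1}^2 = (25*π/2) + (25*π/2) = 25*π.


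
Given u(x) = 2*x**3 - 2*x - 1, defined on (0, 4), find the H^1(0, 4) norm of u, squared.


||u||_{H^1}^2 = 1518932/105

The H^1 norm (squared) on an interval (0, L) is
  ||u||_{H^1}^2 = ∫_0^L u(x)^2 dx + ∫_0^L u'(x)^2 dx.
Compute u'(x) = 6*x**2 - 2.
Then u(x)^2 = 4*x**6 - 8*x**4 - 4*x**3 + 4*x**2 + 4*x + 1 and u'(x)^2 = 36*x**4 - 24*x**2 + 4.
Integrate each monomial from 0 to 4 using ∫_0^4 c·x^n dx = c·4^(n+1)/(n+1):
  ∫_0^4 u(x)^2 dx = ∫_0^4 (4*x^6 - 8*x^4 - 4*x^3 + 4*x^2 + 4*x + 1) dx. Term by term:
    ∫_0^4 4*x^6 dx = 65536/7;  ∫_0^4 -8*x^4 dx = -8192/5;  ∫_0^4 -4*x^3 dx = -256;
    ∫_0^4 4*x^2 dx = 256/3;  ∫_0^4 4*x dx = 32;  ∫_0^4 1 dx = 4.
  Sum: 65536/7 − 8192/5 − 256 + 256/3 + 32 + 4 = 796868/105.
  ∫_0^4 u'(x)^2 dx = ∫_0^4 (36*x^4 - 24*x^2 + 4) dx. Term by term:
    ∫_0^4 36*x^4 dx = 36864/5;  ∫_0^4 -24*x^2 dx = -512;  ∫_0^4 4 dx = 16.
  Sum: 36864/5 − 512 + 16 = 34384/5.
Adding: ||u||_{H^1}^2 = 796868/105 + 34384/5 = 1518932/105.


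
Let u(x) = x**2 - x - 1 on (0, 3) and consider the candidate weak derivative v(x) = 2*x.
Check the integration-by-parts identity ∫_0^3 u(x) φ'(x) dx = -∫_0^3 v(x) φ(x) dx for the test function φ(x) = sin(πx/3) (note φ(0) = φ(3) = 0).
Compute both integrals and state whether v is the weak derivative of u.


LHS = -12/π, RHS = -18/π. No, v is not the weak derivative of u.

u(x) = x**2 - x - 1, classical derivative u'(x) = 2*x - 1.
φ(x) = sin(πx/3), so φ'(x) = π*cos(π*x/3)/3.
Note φ(0) = φ(3) = 0, so the boundary term u·φ vanishes.
LHS = ∫_0^3 u(x) φ'(x) dx = ∫_0^3 (π*x^2*cos(π*x/3)/3 - π*x*cos(π*x/3)/3 - π*cos(π*x/3)/3) dx. Term by term:
  ∫_0^3 -π*cos(π*x/3)/3 dx = 0;  ∫_0^3 -π*x*cos(π*x/3)/3 dx = 6/π;  ∫_0^3 π*x^2*cos(π*x/3)/3 dx = -18/π.
Sum: 0 + 6/π − 18/π = -12/π.
So LHS = -12/π.
∫_0^3 v(x) φ(x) dx = ∫_0^3 (2*x*sin(π*x/3)) dx. Term by term:
  ∫_0^3 2*x*sin(π*x/3) dx = 18/π.
So RHS = -∫_0^3 v(x) φ(x) dx = -18/π.
LHS − RHS = 6/π ≠ 0, so the identity fails.
(For a valid weak derivative the identity must hold for EVERY test function, in particular this one. The failure shows v is NOT the weak derivative of u.)
Correct weak derivative would be u'(x) = 2*x - 1.


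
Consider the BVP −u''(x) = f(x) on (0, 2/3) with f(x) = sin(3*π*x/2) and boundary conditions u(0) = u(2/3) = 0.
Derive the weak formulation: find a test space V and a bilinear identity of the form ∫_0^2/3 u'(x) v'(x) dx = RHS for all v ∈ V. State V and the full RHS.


V = H^1_0(0, 2/3) (so v(0) = v(2/3) = 0); weak form: ∫_0^2/3 u'v' dx = ∫_0^2/3 (sin(3*π*x/2)) v dx for all v ∈ V.

Multiply both sides by a test function v and integrate from 0 to 2/3:
  ∫_0^2/3 −u''(x) v(x) dx = ∫_0^2/3 f(x) v(x) dx.
Integrate the LHS by parts once:
  ∫_0^2/3 −u'' v dx = −[u'(x) v(x)]_0^2/3 + ∫_0^2/3 u'(x) v'(x) dx.
Thus ∫_0^2/3 u'(x) v'(x) dx = ∫_0^2/3 f(x) v(x) dx + [u'(x) v(x)]_0^2/3.
Choose V so that boundary terms are either known or forced to vanish.
u is Dirichlet: u(0) = u(2/3) = 0. Let V = H^1_0(0, 2/3); then v(0) = v(2/3) = 0, and [u' v]_0^2/3 = 0.
Weak formulation: find u (satisfying any essential BC) such that ∫_0^2/3 u'(x) v'(x) dx = ∫_0^2/3 f v dx for all v ∈ V.
Substituting f(x) = sin(3*π*x/2), the right-hand side is ∫_0^2/3 (sin(3*π*x/2)) v dx.


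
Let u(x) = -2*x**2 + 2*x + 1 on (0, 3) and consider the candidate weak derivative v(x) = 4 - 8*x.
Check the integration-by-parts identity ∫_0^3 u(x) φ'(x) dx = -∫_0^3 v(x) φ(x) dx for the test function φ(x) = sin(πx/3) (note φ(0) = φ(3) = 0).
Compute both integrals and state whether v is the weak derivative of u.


LHS = 24/π, RHS = 48/π. No, v is not the weak derivative of u.

u(x) = -2*x**2 + 2*x + 1, classical derivative u'(x) = 2 - 4*x.
φ(x) = sin(πx/3), so φ'(x) = π*cos(π*x/3)/3.
Note φ(0) = φ(3) = 0, so the boundary term u·φ vanishes.
LHS = ∫_0^3 u(x) φ'(x) dx = ∫_0^3 (-2*π*x^2*cos(π*x/3)/3 + 2*π*x*cos(π*x/3)/3 + π*cos(π*x/3)/3) dx. Term by term:
  ∫_0^3 π*cos(π*x/3)/3 dx = 0;  ∫_0^3 -2*π*x^2*cos(π*x/3)/3 dx = 36/π;  ∫_0^3 2*π*x*cos(π*x/3)/3 dx = -12/π.
Sum: 0 + 36/π − 12/π = 24/π.
So LHS = 24/π.
∫_0^3 v(x) φ(x) dx = ∫_0^3 (-8*x*sin(π*x/3) + 4*sin(π*x/3)) dx. Term by term:
  ∫_0^3 4*sin(π*x/3) dx = 24/π;  ∫_0^3 -8*x*sin(π*x/3) dx = -72/π.
Sum: 24/π − 72/π = -48/π.
So RHS = -∫_0^3 v(x) φ(x) dx = 48/π.
LHS − RHS = -24/π ≠ 0, so the identity fails.
(For a valid weak derivative the identity must hold for EVERY test function, in particular this one. The failure shows v is NOT the weak derivative of u.)
Correct weak derivative would be u'(x) = 2 - 4*x.


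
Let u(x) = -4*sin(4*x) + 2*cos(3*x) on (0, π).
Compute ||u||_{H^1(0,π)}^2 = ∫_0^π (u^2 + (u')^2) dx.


||u||_{H^1(0,π)}^2 = -1280/7 + 156*π

u'(x) = -6*sin(3*x) - 16*cos(4*x).
Expand u² and (u')² and integrate term by term on (0, π), using: for integers n ≥ 1, ∫_0^π sin²(nx) dx = ∫_0^π cos²(nx) dx = π/2; for n ≠ n', ∫_0^π sin(nx)sin(n'x) dx = ∫_0^π cos(nx)cos(n'x) dx = 0; and by product-to-sum, ∫_0^π sin(nx)cos(n'x) dx = ½∫_0^π [sin((n+n')x) + sin((n−n')x)] dx, which is 0 when n+n' is even and 2n/(n²−n'²) when n+n' is odd (it need not vanish on (0, π)).
  u² squared terms: (-4)²·∫sin(4x)² dx = 16·π/2 = 8*π;  (2)²·∫cos(3x)² dx = 4·π/2 = 2*π.
  u² cross terms: 2·(-4)·(2)·∫sin(4x)·cos(3x) dx = -16·(8/7) = -128/7.
  So ∫_0^π u² dx = 8*π + 2*π − 128/7 = -128/7 + 10*π.
  (u')² squared terms: (-16)²·∫cos(4x)² dx = 256·π/2 = 128*π;  (-6)²·∫sin(3x)² dx = 36·π/2 = 18*π.
  (u')² cross terms: 2·(-16)·(-6)·∫cos(4x)·sin(3x) dx = 192·(-6/7) = -1152/7.
  So ∫_0^π (u')² dx = 128*π + 18*π − 1152/7 = -1152/7 + 146*π.
||u||_{H^1}^2 = (-128/7 + 10*π) + (-1152/7 + 146*π) = -1280/7 + 156*π.


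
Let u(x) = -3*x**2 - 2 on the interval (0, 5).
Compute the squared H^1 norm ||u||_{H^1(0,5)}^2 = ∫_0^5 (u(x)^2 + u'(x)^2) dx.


||u||_{H^1}^2 = 7645

The H^1 norm (squared) on an interval (0, L) is
  ||u||_{H^1}^2 = ∫_0^L u(x)^2 dx + ∫_0^L u'(x)^2 dx.
Compute u'(x) = -6*x.
Then u(x)^2 = 9*x**4 + 12*x**2 + 4 and u'(x)^2 = 36*x**2.
Integrate each monomial from 0 to 5 using ∫_0^5 c·x^n dx = c·5^(n+1)/(n+1):
  ∫_0^5 u(x)^2 dx = ∫_0^5 (9*x^4 + 12*x^2 + 4) dx. Term by term:
    ∫_0^5 9*x^4 dx = 5625;  ∫_0^5 12*x^2 dx = 500;  ∫_0^5 4 dx = 20.
  Sum: 5625 + 500 + 20 = 6145.
  ∫_0^5 u'(x)^2 dx = ∫_0^5 (36*x^2) dx. Term by term:
    ∫_0^5 36*x^2 dx = 1500.
Adding: ||u||_{H^1}^2 = 6145 + 1500 = 7645.


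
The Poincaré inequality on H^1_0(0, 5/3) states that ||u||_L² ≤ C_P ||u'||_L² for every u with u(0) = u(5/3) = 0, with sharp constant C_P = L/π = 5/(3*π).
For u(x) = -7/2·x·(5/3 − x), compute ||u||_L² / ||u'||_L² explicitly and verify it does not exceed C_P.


||u||_L² / ||u'||_L² = sqrt(10)/6 < C_P = 5/(3*π).

u(x) = -7/2·x·(5/3 − x), so u'(x) = 7*x - 35/6.
u(x) = -7/2·x·(5/3 − x) vanishes at x = 0 and x = 5/3, so u ∈ H^1_0(0, 5/3). Differentiate via the product rule and integrate the resulting polynomials term by term.
  ∫_0^5/3 u² dx = ∫_0^5/3 (49*x^4/4 - 245*x^3/6 + 1225*x^2/36) dx. Term by term:
    ∫_0^5/3 49*x^4/4 dx = 30625/972;  ∫_0^5/3 -245*x^3/6 dx = -153125/1944;  ∫_0^5/3 1225*x^2/36 dx = 153125/2916.
  Sum: 30625/972 − 153125/1944 + 153125/2916 = 30625/5832.
  ∫_0^5/3 (u')² dx = ∫_0^5/3 (49*x^2 - 245*x/3 + 1225/36) dx. Term by term:
    ∫_0^5/3 49*x^2 dx = 6125/81;  ∫_0^5/3 -245*x/3 dx = -6125/54;  ∫_0^5/3 1225/36 dx = 6125/108.
  Sum: 6125/81 − 6125/54 + 6125/108 = 6125/324.
∫_0^5/3 u² dx = 30625/5832, so ||u||_L² = 175*sqrt(2)/108.
∫_0^5/3 (u')² dx = 6125/324, so ||u'||_L² = 35*sqrt(5)/18.
Ratio ||u||_L² / ||u'||_L² = sqrt(10)/6.
Sharp Poincaré constant on H^1_0(0, 5/3) is C_P = L/π = 5/(3*π), achieved by sin(3*π/5·x).
A polynomial bump cannot attain the sharp Poincaré constant (only the first sine eigenfunction does), so the ratio is strictly less than C_P, consistent with ||u||_L² ≤ C_P ||u'||_L².


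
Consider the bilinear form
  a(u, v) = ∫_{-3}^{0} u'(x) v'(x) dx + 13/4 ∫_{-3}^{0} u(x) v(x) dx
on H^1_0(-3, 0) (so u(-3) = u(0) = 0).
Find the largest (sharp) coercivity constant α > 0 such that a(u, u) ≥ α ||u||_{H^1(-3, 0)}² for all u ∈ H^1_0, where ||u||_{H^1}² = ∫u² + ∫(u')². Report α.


α = 1

Coercivity of a(·,·) on H^1_0(-3, 0) means a(u, u) ≥ α ||u||_{H^1}² for every u ∈ H^1_0.
The interval has length L = 3, and Poincaré/coercivity depend only on L. Here a(u, u) = ∫(u')² + (13/4)·∫u².
Here c = 13/4 ≥ 1, so a(u,u) = ∫(u')² + c∫u² ≥ ∫(u')² + ∫u² = ||u||_{H^1}², i.e. α = 1 works. No larger α is possible: a(u,u) ≥ α||u||_{H^1}² means (1−α)∫(u')² ≥ (α−c)∫u², and for the modes u_n = sin(nπ(x−x₀)/L) (x₀ the left endpoint) one has ∫u_n²/∫(u_n')² = (L/(nπ))² → 0, so a(u_n,u_n)/||u_n||_{H^1}² → 1. Hence the optimal constant is α = 1.
Therefore α = 1.


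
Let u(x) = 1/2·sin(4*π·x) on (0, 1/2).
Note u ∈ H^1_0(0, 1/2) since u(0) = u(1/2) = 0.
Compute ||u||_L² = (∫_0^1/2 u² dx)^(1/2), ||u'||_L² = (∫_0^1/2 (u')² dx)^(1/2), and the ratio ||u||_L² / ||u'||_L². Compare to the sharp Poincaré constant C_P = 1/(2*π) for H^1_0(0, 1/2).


||u||_L² / ||u'||_L² = 1/(4*π) < C_P = 1/(2*π).

u(x) = 1/2·sin(4*π·x), so u'(x) = 2*π*cos(4*π*x).
Writing u(x) = A·sin(kπx/L) with A = 1/2 and k = 2, use ∫_0^L sin²(kπx/L) dx = L/2 and ∫_0^L cos²(kπx/L) dx = L/2.
u² = 1/4·sin²(4*π·x) and (u')² = 4*π^2·cos²(4*π·x), and each of sin², cos² integrates to L/2 = 1/4 over (0, 1/2).
∫_0^1/2 u² dx = 1/16, so ||u||_L² = 1/4.
∫_0^1/2 (u')² dx = π^2, so ||u'||_L² = π.
Ratio ||u||_L² / ||u'||_L² = 1/(4*π).
Sharp Poincaré constant on H^1_0(0, 1/2) is C_P = L/π = 1/(2*π), achieved by sin(2*π·x).
This is the k = 2 harmonic; the ratio L/(kπ) is strictly less than C_P = L/π, consistent with the sharp inequality ||u||_L² ≤ C_P ||u'||_L².


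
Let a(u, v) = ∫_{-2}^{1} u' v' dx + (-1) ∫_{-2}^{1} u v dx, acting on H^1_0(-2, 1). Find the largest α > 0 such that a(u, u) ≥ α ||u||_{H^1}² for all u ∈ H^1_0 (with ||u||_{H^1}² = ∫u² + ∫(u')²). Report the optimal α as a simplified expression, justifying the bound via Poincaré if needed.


α = (-9 + π^2)/(9 + π^2)

Coercivity of a(·,·) on H^1_0(-2, 1) means a(u, u) ≥ α ||u||_{H^1}² for every u ∈ H^1_0.
The interval has length L = 3, and Poincaré/coercivity depend only on L. Here a(u, u) = ∫(u')² + (-1)·∫u².
Here c = -1 < 0 with |c| < (π/L)² = π^2/9, so coercivity still holds. The condition a(u,u) ≥ α||u||_{H^1}² reads (1−α)∫(u')² ≥ (α−c)∫u². Any admissible α is ≤ 1 (rapidly oscillating u have ∫u²/∫(u')² → 0), and α = 1 would force 0 ≥ (1−c)∫u², impossible since c < 1; so 1−α > 0. By the sharp Poincaré inequality on H^1_0 of an interval of length L, ∫(u')² ≥ (π/L)²∫u² with equality for the first sine mode sin(π(x−x₀)/L) (x₀ the left endpoint), so the inequality holds for all u iff (1−α)(π/L)² ≥ α − c, i.e. α ≤ ((π/L)² + c)/((π/L)² + 1) = (1 + c(L/π)²)/(1 + (L/π)²). (Direct route, valid since c ≤ 0: Poincaré gives c∫u² ≥ c(L/π)²∫(u')², so a(u,u) ≥ (1 + c(L/π)²)∫(u')², while ||u||_{H^1}² ≤ (1 + (L/π)²)∫(u')²; dividing yields the same α.) With (π/L)² = π^2/9 and c = -1, the largest admissible constant is α = ((π/L)² + c)/((π/L)² + 1).
Simplifying, α = (-9 + π^2)/(9 + π^2).


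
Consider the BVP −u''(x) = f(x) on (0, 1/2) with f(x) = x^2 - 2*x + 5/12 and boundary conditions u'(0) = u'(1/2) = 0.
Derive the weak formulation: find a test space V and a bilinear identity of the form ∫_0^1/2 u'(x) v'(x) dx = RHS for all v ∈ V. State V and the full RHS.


V = H^1(0, 1/2) (no boundary constraint on v; u is determined up to an additive constant); weak form: ∫_0^1/2 u'v' dx = ∫_0^1/2 (x^2 - 2*x + 5/12) v dx for all v ∈ V.

Multiply both sides by a test function v and integrate from 0 to 1/2:
  ∫_0^1/2 −u''(x) v(x) dx = ∫_0^1/2 f(x) v(x) dx.
Integrate the LHS by parts once:
  ∫_0^1/2 −u'' v dx = −[u'(x) v(x)]_0^1/2 + ∫_0^1/2 u'(x) v'(x) dx.
Thus ∫_0^1/2 u'(x) v'(x) dx = ∫_0^1/2 f(x) v(x) dx + [u'(x) v(x)]_0^1/2.
Choose V so that boundary terms are either known or forced to vanish.
u has homogeneous Neumann: u'(0) = u'(1/2) = 0. So [u' v]_0^1/2 = 0·v(1/2) − 0·v(0) = 0 for any v; take V = H^1(0, 1/2).
Weak formulation: find u (satisfying any essential BC) such that ∫_0^1/2 u'(x) v'(x) dx = ∫_0^1/2 f v dx for all v ∈ V (homogeneous Neumann, so boundary terms vanish).
Substituting f(x) = x^2 - 2*x + 5/12, the right-hand side is ∫_0^1/2 (x^2 - 2*x + 5/12) v dx.
Compatibility check (pure Neumann): taking v ≡ 1 ∈ V gives 0 = ∫_0^1/2 f dx + (0) − (0), i.e. ∫_0^1/2 f dx must equal u'(0) − u'(1/2) = 0. Indeed ∫_0^1/2 (x^2 - 2*x + 5/12) dx = 0, so the data are compatible. The solution is then unique only up to an additive constant (fix it e.g. by requiring ∫_0^1/2 u dx = 0).


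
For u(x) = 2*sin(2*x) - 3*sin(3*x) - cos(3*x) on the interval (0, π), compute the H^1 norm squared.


||u||_{H^1(0,π)}^2 = 32 + 60*π

u'(x) = 3*sin(3*x) + 4*cos(2*x) - 9*cos(3*x).
Expand u² and (u')² and integrate term by term on (0, π), using: for integers n ≥ 1, ∫_0^π sin²(nx) dx = ∫_0^π cos²(nx) dx = π/2; for n ≠ n', ∫_0^π sin(nx)sin(n'x) dx = ∫_0^π cos(nx)cos(n'x) dx = 0; and by product-to-sum, ∫_0^π sin(nx)cos(n'x) dx = ½∫_0^π [sin((n+n')x) + sin((n−n')x)] dx, which is 0 when n+n' is even and 2n/(n²−n'²) when n+n' is odd (it need not vanish on (0, π)).
  u² squared terms: (-1)²·∫cos(3x)² dx = 1·π/2 = π/2;  (-3)²·∫sin(3x)² dx = 9·π/2 = 9*π/2;  (2)²·∫sin(2x)² dx = 4·π/2 = 2*π.
  u² cross terms: 2·(-1)·(-3)·∫cos(3x)·sin(3x) dx = 6·(0) = 0;  2·(-1)·(2)·∫cos(3x)·sin(2x) dx = -4·(-4/5) = 16/5;  2·(-3)·(2)·∫sin(3x)·sin(2x) dx = -12·(0) = 0.
  So ∫_0^π u² dx = π/2 + 9*π/2 + 2*π + 0 + 16/5 + 0 = 16/5 + 7*π.
  (u')² squared terms: (-9)²·∫cos(3x)² dx = 81·π/2 = 81*π/2;  (3)²·∫sin(3x)² dx = 9·π/2 = 9*π/2;  (4)²·∫cos(2x)² dx = 16·π/2 = 8*π.
  (u')² cross terms: 2·(-9)·(3)·∫cos(3x)·sin(3x) dx = -54·(0) = 0;  2·(-9)·(4)·∫cos(3x)·cos(2x) dx = -72·(0) = 0;  2·(3)·(4)·∫sin(3x)·cos(2x) dx = 24·(6/5) = 144/5.
  So ∫_0^π (u')² dx = 81*π/2 + 9*π/2 + 8*π + 0 + 0 + 144/5 = 144/5 + 53*π.
||u||_{H^1}^2 = (16/5 + 7*π) + (144/5 + 53*π) = 32 + 60*π.


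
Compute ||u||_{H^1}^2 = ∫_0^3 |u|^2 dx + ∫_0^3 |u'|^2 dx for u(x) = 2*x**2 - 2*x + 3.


||u||_{H^1}^2 = 1167/5

The H^1 norm (squared) on an interval (0, L) is
  ||u||_{H^1}^2 = ∫_0^L u(x)^2 dx + ∫_0^L u'(x)^2 dx.
Compute u'(x) = 4*x - 2.
Then u(x)^2 = 4*x**4 - 8*x**3 + 16*x**2 - 12*x + 9 and u'(x)^2 = 16*x**2 - 16*x + 4.
Integrate each monomial from 0 to 3 using ∫_0^3 c·x^n dx = c·3^(n+1)/(n+1):
  ∫_0^3 u(x)^2 dx = ∫_0^3 (4*x^4 - 8*x^3 + 16*x^2 - 12*x + 9) dx. Term by term:
    ∫_0^3 4*x^4 dx = 972/5;  ∫_0^3 -8*x^3 dx = -162;  ∫_0^3 16*x^2 dx = 144;
    ∫_0^3 -12*x dx = -54;  ∫_0^3 9 dx = 27.
  Sum: 972/5 − 162 + 144 − 54 + 27 = 747/5.
  ∫_0^3 u'(x)^2 dx = ∫_0^3 (16*x^2 - 16*x + 4) dx. Term by term:
    ∫_0^3 16*x^2 dx = 144;  ∫_0^3 -16*x dx = -72;  ∫_0^3 4 dx = 12.
  Sum: 144 − 72 + 12 = 84.
Adding: ||u||_{H^1}^2 = 747/5 + 84 = 1167/5.


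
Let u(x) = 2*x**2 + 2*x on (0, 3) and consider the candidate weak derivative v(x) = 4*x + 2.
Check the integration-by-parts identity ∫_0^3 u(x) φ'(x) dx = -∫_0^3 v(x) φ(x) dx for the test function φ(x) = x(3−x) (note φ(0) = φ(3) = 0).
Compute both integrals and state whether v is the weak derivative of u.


LHS = -36, RHS = -36. Yes, v = u' weakly.

u(x) = 2*x**2 + 2*x, classical derivative u'(x) = 4*x + 2.
φ(x) = x(3−x), so φ'(x) = 3 - 2*x.
Note φ(0) = φ(3) = 0, so the boundary term u·φ vanishes.
LHS = ∫_0^3 u(x) φ'(x) dx = ∫_0^3 (-4*x^3 + 2*x^2 + 6*x) dx. Term by term:
  ∫_0^3 -4*x^3 dx = -81;  ∫_0^3 2*x^2 dx = 18;  ∫_0^3 6*x dx = 27.
Sum: -81 + 18 + 27 = -36.
So LHS = -36.
∫_0^3 v(x) φ(x) dx = ∫_0^3 (-4*x^3 + 10*x^2 + 6*x) dx. Term by term:
  ∫_0^3 -4*x^3 dx = -81;  ∫_0^3 10*x^2 dx = 90;  ∫_0^3 6*x dx = 27.
Sum: -81 + 90 + 27 = 36.
So RHS = -∫_0^3 v(x) φ(x) dx = -36.
LHS = RHS, so the identity holds for this test φ.
Moreover u is smooth here and v(x) = u'(x) = 4*x + 2 pointwise, so the identity holds for every test function. Hence v is the weak derivative of u.


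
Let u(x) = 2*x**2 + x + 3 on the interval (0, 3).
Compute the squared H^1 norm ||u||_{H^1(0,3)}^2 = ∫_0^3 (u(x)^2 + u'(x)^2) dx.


||u||_{H^1}^2 = 3147/5

The H^1 norm (squared) on an interval (0, L) is
  ||u||_{H^1}^2 = ∫_0^L u(x)^2 dx + ∫_0^L u'(x)^2 dx.
Compute u'(x) = 4*x + 1.
Then u(x)^2 = 4*x**4 + 4*x**3 + 13*x**2 + 6*x + 9 and u'(x)^2 = 16*x**2 + 8*x + 1.
Integrate each monomial from 0 to 3 using ∫_0^3 c·x^n dx = c·3^(n+1)/(n+1):
  ∫_0^3 u(x)^2 dx = ∫_0^3 (4*x^4 + 4*x^3 + 13*x^2 + 6*x + 9) dx. Term by term:
    ∫_0^3 4*x^4 dx = 972/5;  ∫_0^3 4*x^3 dx = 81;  ∫_0^3 13*x^2 dx = 117;
    ∫_0^3 6*x dx = 27;  ∫_0^3 9 dx = 27.
  Sum: 972/5 + 81 + 117 + 27 + 27 = 2232/5.
  ∫_0^3 u'(x)^2 dx = ∫_0^3 (16*x^2 + 8*x + 1) dx. Term by term:
    ∫_0^3 16*x^2 dx = 144;  ∫_0^3 8*x dx = 36;  ∫_0^3 1 dx = 3.
  Sum: 144 + 36 + 3 = 183.
Adding: ||u||_{H^1}^2 = 2232/5 + 183 = 3147/5.


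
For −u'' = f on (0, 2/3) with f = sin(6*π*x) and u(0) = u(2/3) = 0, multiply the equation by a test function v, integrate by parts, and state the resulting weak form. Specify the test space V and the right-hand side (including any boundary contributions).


V = H^1_0(0, 2/3) (so v(0) = v(2/3) = 0); weak form: ∫_0^2/3 u'v' dx = ∫_0^2/3 (sin(6*π*x)) v dx for all v ∈ V.

Multiply both sides by a test function v and integrate from 0 to 2/3:
  ∫_0^2/3 −u''(x) v(x) dx = ∫_0^2/3 f(x) v(x) dx.
Integrate the LHS by parts once:
  ∫_0^2/3 −u'' v dx = −[u'(x) v(x)]_0^2/3 + ∫_0^2/3 u'(x) v'(x) dx.
Thus ∫_0^2/3 u'(x) v'(x) dx = ∫_0^2/3 f(x) v(x) dx + [u'(x) v(x)]_0^2/3.
Choose V so that boundary terms are either known or forced to vanish.
u is Dirichlet: u(0) = u(2/3) = 0. Let V = H^1_0(0, 2/3); then v(0) = v(2/3) = 0, and [u' v]_0^2/3 = 0.
Weak formulation: find u (satisfying any essential BC) such that ∫_0^2/3 u'(x) v'(x) dx = ∫_0^2/3 f v dx for all v ∈ V.
Substituting f(x) = sin(6*π*x), the right-hand side is ∫_0^2/3 (sin(6*π*x)) v dx.
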